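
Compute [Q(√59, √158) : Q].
[Q(√59, √158) : Q] = 4

[Q(√59):Q] = 2 (min poly x^2 - 59, irreducible since 59 is squarefree > 1). For the top step, suppose √158 ∈ Q(√59), say √158 = c + d√59 with c, d ∈ Q. Squaring: 158 = c^2 + 59d^2 + 2cd√59. Since √59 ∉ Q this forces 2cd = 0. If d = 0 then √158 = c ∈ Q, contradicting 158 squarefree > 1. If c = 0 then 158 = 59d^2, so 59·158 = (59d)^2 is a perfect square in Q — but 59·158 = 9322 is not a perfect square (since 59 and 158 are distinct squarefree integers). Contradiction. Hence √158 ∉ Q(√59), so x^2 - 158 stays irreducible over Q(√59) and [Q(√59, √158) : Q(√59)] = 2. By the tower law, [Q(√59, √158) : Q] = 2 · 2 = 4.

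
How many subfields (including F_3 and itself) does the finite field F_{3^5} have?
F_{3^5} has 2 subfields

The subfields of F_{p^n} are exactly the fields F_{p^d} for d | n (each is the fixed field of the unique index-d subgroup of Gal(F_{p^n}/F_p) ≅ Z/nZ). The divisors of n = 5 are {1, 5}, giving 2 subfields: F_{3^1}, F_{3^5}.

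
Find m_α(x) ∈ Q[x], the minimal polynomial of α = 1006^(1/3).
m_α(x) = x^3 - 1006

α satisfies α^3 = 1006, so x^3 - 1006 annihilates α. By the rational root test, a rational root p/q (in lowest terms) of x^3 - 1006 would satisfy p^3 = 1006 q^3, forcing q = 1 and p^3 = 1006; but 1006 is not a perfect cube, contradiction. A monic cubic over Q with no rational root is irreducible (any nontrivial factorization would include a linear factor). Hence x^3 - 1006 is the minimal polynomial of α, and in particular [Q(α):Q] = 3.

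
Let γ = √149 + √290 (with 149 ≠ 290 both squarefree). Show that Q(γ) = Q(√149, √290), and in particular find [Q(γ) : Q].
[Q(γ) : Q] = 4 (equivalently, Q(γ) = Q(√149, √290))

Obviously Q(γ) ⊆ Q(√149, √290), and [Q(√149, √290):Q] = 4 (since 149, 290 are distinct squarefree integers > 1 with 43210 not a perfect square). To show equality we compute the minimal polynomial of γ. From γ = √149 + √290: γ^2 = 149 + 2√(43210) + 290 = 439 + 2√(43210), so γ^2 - 439 = 2√(43210); squaring, (γ^2 - 439)^2 = 4·43210, i.e. γ^4 - 878γ^2 + 192721 - 172840 = 0, i.e. γ^4 - 878γ^2 + 19881 = 0. So γ is a root of x^4 - 878x^2 + 19881. This polynomial is irreducible over Q: it has no rational root (each ±√149 ± √290 is irrational), and any factorization into two quadratics over Q would force √(43210) ∈ Q (pairing opposite roots) or √149, √290 ∈ Q (other pairings), all impossible. Hence [Q(γ):Q] = 4 = [Q(√149, √290):Q], so Q(γ) = Q(√149, √290).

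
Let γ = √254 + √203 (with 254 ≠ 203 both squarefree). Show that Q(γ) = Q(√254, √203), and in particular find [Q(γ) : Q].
[Q(γ) : Q] = 4 (equivalently, Q(γ) = Q(√254, √203))

Obviously Q(γ) ⊆ Q(√254, √203), and [Q(√254, √203):Q] = 4 (since 254, 203 are distinct squarefree integers > 1 with 51562 not a perfect square). To show equality we compute the minimal polynomial of γ. From γ = √254 + √203: γ^2 = 254 + 2√(51562) + 203 = 457 + 2√(51562), so γ^2 - 457 = 2√(51562); squaring, (γ^2 - 457)^2 = 4·51562, i.e. γ^4 - 914γ^2 + 208849 - 206248 = 0, i.e. γ^4 - 914γ^2 + 2601 = 0. So γ is a root of x^4 - 914x^2 + 2601. This polynomial is irreducible over Q: it has no rational root (each ±√254 ± √203 is irrational), and any factorization into two quadratics over Q would force √(51562) ∈ Q (pairing opposite roots) or √254, √203 ∈ Q (other pairings), all impossible. Hence [Q(γ):Q] = 4 = [Q(√254, √203):Q], so Q(γ) = Q(√254, √203).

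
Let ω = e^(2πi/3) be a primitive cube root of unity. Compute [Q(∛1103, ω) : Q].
[Q(∛1103, ω) : Q] = 6

[Q(∛1103):Q] = 3 (min poly x^3 - 1103, irreducible since 1103 is not a perfect cube). [Q(ω):Q] = 2 (min poly x^2 + x + 1). Since Q(∛1103) ⊂ R and ω ∉ R, we have ω ∉ Q(∛1103), so x^2 + x + 1 remains irreducible over Q(∛1103) and [Q(∛1103, ω) : Q(∛1103)] = 2. By the tower law, [Q(∛1103, ω) : Q] = 3 · 2 = 6. (In fact Q(∛1103, ω) is the splitting field of x^3 - 1103 over Q.)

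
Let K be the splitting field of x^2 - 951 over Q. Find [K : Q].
[K : Q] = 2

f(x) = x^2 - 951 factors as (x - √951)(x + √951). The splitting field is K = Q(√951). Since 951 is squarefree and > 1, it is not a perfect square, so x^2 - 951 is irreducible over Q and [Q(√951) : Q] = 2. Hence [K : Q] = 2.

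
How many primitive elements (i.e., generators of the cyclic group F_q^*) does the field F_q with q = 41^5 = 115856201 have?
There are φ(115856200) = 46342400 primitive elements

F_q^* is cyclic of order q - 1 = 115856200. A cyclic group of order m has exactly φ(m) generators. Here m = 115856200 = 2^3 · 5^2 · 579281, so the number of primitive elements is φ(115856200) = 46342400.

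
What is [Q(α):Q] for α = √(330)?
[Q(α):Q] = 2

[Q(α):Q] equals the degree of the minimal polynomial of α. Here α^2 = 330 and x^2 - 330 is irreducible (d = 330 is squarefree, ≠ 1, hence not a square), so deg(m_α) = 2. Thus [Q(α):Q] = 2.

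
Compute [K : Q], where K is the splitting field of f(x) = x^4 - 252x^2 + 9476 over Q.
[K : Q] = 4

Solving the quadratic in x^2: x^2 = (252 ± √(252^2 - 4·9476))/2 = (252 ± √25600)/2 = (252 ± 160)/2, giving x^2 = 46 or x^2 = 206. So f(x) = (x^2 - 46)(x^2 - 206) and the roots of f are ±√46, ±√206. Hence the splitting field is K = Q(√46, √206). Since 46 and 206 are distinct squarefree integers > 1, their product 9476 is not a perfect square, so √206 ∉ Q(√46). By the tower law [K:Q] = [Q(√46,√206):Q(√46)] · [Q(√46):Q] = 2 · 2 = 4.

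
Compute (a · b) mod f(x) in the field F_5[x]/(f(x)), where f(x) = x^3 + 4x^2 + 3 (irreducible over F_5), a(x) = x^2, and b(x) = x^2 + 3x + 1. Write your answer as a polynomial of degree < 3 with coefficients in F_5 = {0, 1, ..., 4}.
a · b ≡ 2x + 3 (mod f(x))

Multiply in F_5[x]: a(x)·b(x) = (x^2)·(x^2 + 3x + 1) = x^4 + 3x^3 + x^2. This has degree ≥ 3, so divide by f(x) over F_5: x^4 + 3x^3 + x^2 = (x + 4)·(x^3 + 4x^2 + 3) + (2x + 3). Hence a·b ≡ 2x + 3 (mod f). (F_5[x]/(f) is a field with 5^3 = 125 elements since f is irreducible of degree 3.)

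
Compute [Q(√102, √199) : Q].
[Q(√102, √199) : Q] = 4

[Q(√102):Q] = 2 (min poly x^2 - 102, irreducible since 102 is squarefree > 1). For the top step, suppose √199 ∈ Q(√102), say √199 = c + d√102 with c, d ∈ Q. Squaring: 199 = c^2 + 102d^2 + 2cd√102. Since √102 ∉ Q this forces 2cd = 0. If d = 0 then √199 = c ∈ Q, contradicting 199 squarefree > 1. If c = 0 then 199 = 102d^2, so 102·199 = (102d)^2 is a perfect square in Q — but 102·199 = 20298 is not a perfect square (since 102 and 199 are distinct squarefree integers). Contradiction. Hence √199 ∉ Q(√102), so x^2 - 199 stays irreducible over Q(√102) and [Q(√102, √199) : Q(√102)] = 2. By the tower law, [Q(√102, √199) : Q] = 2 · 2 = 4.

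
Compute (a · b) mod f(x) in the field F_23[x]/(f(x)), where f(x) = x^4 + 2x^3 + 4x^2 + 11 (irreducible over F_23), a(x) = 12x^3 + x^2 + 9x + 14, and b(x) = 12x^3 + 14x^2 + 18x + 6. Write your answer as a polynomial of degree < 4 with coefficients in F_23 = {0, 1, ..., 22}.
a · b ≡ 9x^3 + 18x^2 + 22x + 4 (mod f(x))

Multiply in F_23[x]: a(x)·b(x) = (12x^3 + x^2 + 9x + 14)·(12x^3 + 14x^2 + 18x + 6) = 6x^6 + 19x^5 + 16x^4 + 16x^3 + 19x^2 + 7x + 15. This has degree ≥ 4, so divide by f(x) over F_23: 6x^6 + 19x^5 + 16x^4 + 16x^3 + 19x^2 + 7x + 15 = (6x^2 + 7x + 1)·(x^4 + 2x^3 + 4x^2 + 11) + (9x^3 + 18x^2 + 22x + 4). Hence a·b ≡ 9x^3 + 18x^2 + 22x + 4 (mod f). (F_23[x]/(f) is a field with 23^4 = 279841 elements since f is irreducible of degree 4.)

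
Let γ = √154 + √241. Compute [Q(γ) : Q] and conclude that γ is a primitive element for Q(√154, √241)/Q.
[Q(γ) : Q] = 4 (equivalently, Q(γ) = Q(√154, √241))

Obviously Q(γ) ⊆ Q(√154, √241), and [Q(√154, √241):Q] = 4 (since 154, 241 are distinct squarefree integers > 1 with 37114 not a perfect square). To show equality we compute the minimal polynomial of γ. From γ = √154 + √241: γ^2 = 154 + 2√(37114) + 241 = 395 + 2√(37114), so γ^2 - 395 = 2√(37114); squaring, (γ^2 - 395)^2 = 4·37114, i.e. γ^4 - 790γ^2 + 156025 - 148456 = 0, i.e. γ^4 - 790γ^2 + 7569 = 0. So γ is a root of x^4 - 790x^2 + 7569. This polynomial is irreducible over Q: it has no rational root (each ±√154 ± √241 is irrational), and any factorization into two quadratics over Q would force √(37114) ∈ Q (pairing opposite roots) or √154, √241 ∈ Q (other pairings), all impossible. Hence [Q(γ):Q] = 4 = [Q(√154, √241):Q], so Q(γ) = Q(√154, √241).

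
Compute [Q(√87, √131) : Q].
[Q(√87, √131) : Q] = 4

[Q(√87):Q] = 2 (min poly x^2 - 87, irreducible since 87 is squarefree > 1). For the top step, suppose √131 ∈ Q(√87), say √131 = c + d√87 with c, d ∈ Q. Squaring: 131 = c^2 + 87d^2 + 2cd√87. Since √87 ∉ Q this forces 2cd = 0. If d = 0 then √131 = c ∈ Q, contradicting 131 squarefree > 1. If c = 0 then 131 = 87d^2, so 87·131 = (87d)^2 is a perfect square in Q — but 87·131 = 11397 is not a perfect square (since 87 and 131 are distinct squarefree integers). Contradiction. Hence √131 ∉ Q(√87), so x^2 - 131 stays irreducible over Q(√87) and [Q(√87, √131) : Q(√87)] = 2. By the tower law, [Q(√87, √131) : Q] = 2 · 2 = 4.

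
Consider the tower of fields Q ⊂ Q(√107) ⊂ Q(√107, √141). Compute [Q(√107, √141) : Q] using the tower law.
[Q(√107, √141) : Q] = 4

[Q(√107):Q] = 2 (min poly x^2 - 107, irreducible since 107 is squarefree > 1). For the top step, suppose √141 ∈ Q(√107), say √141 = c + d√107 with c, d ∈ Q. Squaring: 141 = c^2 + 107d^2 + 2cd√107. Since √107 ∉ Q this forces 2cd = 0. If d = 0 then √141 = c ∈ Q, contradicting 141 squarefree > 1. If c = 0 then 141 = 107d^2, so 107·141 = (107d)^2 is a perfect square in Q — but 107·141 = 15087 is not a perfect square (since 107 and 141 are distinct squarefree integers). Contradiction. Hence √141 ∉ Q(√107), so x^2 - 141 stays irreducible over Q(√107) and [Q(√107, √141) : Q(√107)] = 2. By the tower law, [Q(√107, √141) : Q] = 2 · 2 = 4.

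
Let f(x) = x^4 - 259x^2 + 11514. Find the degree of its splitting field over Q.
[K : Q] = 4

Solving the quadratic in x^2: x^2 = (259 ± √(259^2 - 4·11514))/2 = (259 ± √21025)/2 = (259 ± 145)/2, giving x^2 = 57 or x^2 = 202. So f(x) = (x^2 - 57)(x^2 - 202) and the roots of f are ±√57, ±√202. Hence the splitting field is K = Q(√57, √202). Since 57 and 202 are distinct squarefree integers > 1, their product 11514 is not a perfect square, so √202 ∉ Q(√57). By the tower law [K:Q] = [Q(√57,√202):Q(√57)] · [Q(√57):Q] = 2 · 2 = 4.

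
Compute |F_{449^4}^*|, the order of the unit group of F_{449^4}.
|F_{449^4}^*| = 40642963200

F_{449^4} has 449^4 = 40642963201 elements; its multiplicative group consists of all nonzero elements, so |F_{449^4}^*| = 40642963201 - 1 = 40642963200. (It is cyclic since any finite subgroup of the multiplicative group of a field is cyclic.)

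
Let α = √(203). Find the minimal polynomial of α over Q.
m_α(x) = x^2 - 203

α satisfies α^2 - 203 = 0, so x^2 - 203 annihilates α. Since d = 203 is squarefree and ≠ 1, it is not a perfect square in Q, so x^2 - 203 has no rational root and is therefore irreducible over Q (a degree-2 polynomial over a field is irreducible iff it has no root). Hence m_α(x) = x^2 - 203.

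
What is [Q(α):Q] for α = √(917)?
[Q(α):Q] = 2

[Q(α):Q] equals the degree of the minimal polynomial of α. Here α^2 = 917 and x^2 - 917 is irreducible (d = 917 is squarefree, ≠ 1, hence not a square), so deg(m_α) = 2. Thus [Q(α):Q] = 2.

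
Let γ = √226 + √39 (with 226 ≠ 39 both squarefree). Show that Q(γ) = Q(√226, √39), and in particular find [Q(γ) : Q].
[Q(γ) : Q] = 4 (equivalently, Q(γ) = Q(√226, √39))

Obviously Q(γ) ⊆ Q(√226, √39), and [Q(√226, √39):Q] = 4 (since 226, 39 are distinct squarefree integers > 1 with 8814 not a perfect square). To show equality we compute the minimal polynomial of γ. From γ = √226 + √39: γ^2 = 226 + 2√(8814) + 39 = 265 + 2√(8814), so γ^2 - 265 = 2√(8814); squaring, (γ^2 - 265)^2 = 4·8814, i.e. γ^4 - 530γ^2 + 70225 - 35256 = 0, i.e. γ^4 - 530γ^2 + 34969 = 0. So γ is a root of x^4 - 530x^2 + 34969. This polynomial is irreducible over Q: it has no rational root (each ±√226 ± √39 is irrational), and any factorization into two quadratics over Q would force √(8814) ∈ Q (pairing opposite roots) or √226, √39 ∈ Q (other pairings), all impossible. Hence [Q(γ):Q] = 4 = [Q(√226, √39):Q], so Q(γ) = Q(√226, √39).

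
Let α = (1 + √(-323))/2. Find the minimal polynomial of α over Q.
m_α(x) = x^2 - x + 81

From 2α - 1 = √(-323), squaring gives (2α - 1)^2 = -323, i.e. 4α^2 - 4α + 1 = -323, so α^2 - α + (1 + 323)/4 = 0. Since -323 ≡ 1 (mod 4), (1 + 323)/4 = 81 ∈ Z. The polynomial x^2 - x + 81 has discriminant 1 - 4·(81) = -323, which is not a perfect square in Q (d = -323 is squarefree and ≠ 1), so x^2 - x + 81 is irreducible over Q. It is the minimal polynomial of α.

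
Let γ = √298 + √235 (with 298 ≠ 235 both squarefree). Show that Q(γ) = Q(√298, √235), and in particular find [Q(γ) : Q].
[Q(γ) : Q] = 4 (equivalently, Q(γ) = Q(√298, √235))

Obviously Q(γ) ⊆ Q(√298, √235), and [Q(√298, √235):Q] = 4 (since 298, 235 are distinct squarefree integers > 1 with 70030 not a perfect square). To show equality we compute the minimal polynomial of γ. From γ = √298 + √235: γ^2 = 298 + 2√(70030) + 235 = 533 + 2√(70030), so γ^2 - 533 = 2√(70030); squaring, (γ^2 - 533)^2 = 4·70030, i.e. γ^4 - 1066γ^2 + 284089 - 280120 = 0, i.e. γ^4 - 1066γ^2 + 3969 = 0. So γ is a root of x^4 - 1066x^2 + 3969. This polynomial is irreducible over Q: it has no rational root (each ±√298 ± √235 is irrational), and any factorization into two quadratics over Q would force √(70030) ∈ Q (pairing opposite roots) or √298, √235 ∈ Q (other pairings), all impossible. Hence [Q(γ):Q] = 4 = [Q(√298, √235):Q], so Q(γ) = Q(√298, √235).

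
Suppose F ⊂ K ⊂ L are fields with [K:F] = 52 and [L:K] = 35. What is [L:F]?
[L:F] = 1820

The tower law says that for any tower of field extensions F ⊂ K ⊂ L with finite degrees, [L:F] = [L:K] · [K:F]. Here this gives [L:F] = 35 · 52 = 1820.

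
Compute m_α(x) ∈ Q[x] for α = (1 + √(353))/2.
m_α(x) = x^2 - x - 88

From 2α - 1 = √(353), squaring gives (2α - 1)^2 = 353, i.e. 4α^2 - 4α + 1 = 353, so α^2 - α + (1 - 353)/4 = 0. Since 353 ≡ 1 (mod 4), (1 - 353)/4 = -88 ∈ Z. The polynomial x^2 - x - 88 has discriminant 1 - 4·(-88) = 353, which is not a perfect square in Q (d = 353 is squarefree and ≠ 1), so x^2 - x - 88 is irreducible over Q. It is the minimal polynomial of α.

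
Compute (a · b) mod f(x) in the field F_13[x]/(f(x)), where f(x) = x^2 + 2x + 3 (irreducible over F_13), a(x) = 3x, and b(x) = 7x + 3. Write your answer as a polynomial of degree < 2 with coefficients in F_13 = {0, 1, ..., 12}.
a · b ≡ 6x + 2 (mod f(x))

Multiply in F_13[x]: a(x)·b(x) = (3x)·(7x + 3) = 8x^2 + 9x. This has degree ≥ 2, so divide by f(x) over F_13: 8x^2 + 9x = (8)·(x^2 + 2x + 3) + (6x + 2). Hence a·b ≡ 6x + 2 (mod f). (F_13[x]/(f) is a field with 13^2 = 169 elements since f is irreducible of degree 2.)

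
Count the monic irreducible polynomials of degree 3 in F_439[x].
There are 28201360 monic irreducible polynomials of degree 3 over F_439

Each element of F_{439^3} that lies in no proper subfield is a root of exactly one monic irreducible of degree 3 over F_439, and each such polynomial has 3 distinct roots in F_{439^3}. By Möbius inversion the count is N_439(3) = (1/3) Σ_{d|3} μ(3/d) · 439^d = (1/3)(μ(3)·439^1 + μ(1)·439^3) = 84604080/3 = 28201360.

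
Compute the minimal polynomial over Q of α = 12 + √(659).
m_α(x) = x^2 - 24x - 515

From α - 12 = √(659), squaring gives (α - 12)^2 = 659, i.e. α^2 - 24α + 144 = 659, so α^2 - 24α - 515 = 0. The discriminant of x^2 - 24x - 515 is (-24)^2 - 4·(-515) = 576 + 2060 = 2636, and 4·(659) is not a perfect square in Q since 659 is squarefree and ≠ 1. Hence x^2 - 24x - 515 is irreducible over Q and is the minimal polynomial of α.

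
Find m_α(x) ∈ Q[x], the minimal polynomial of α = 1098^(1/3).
m_α(x) = x^3 - 1098

α satisfies α^3 = 1098, so x^3 - 1098 annihilates α. By the rational root test, a rational root p/q (in lowest terms) of x^3 - 1098 would satisfy p^3 = 1098 q^3, forcing q = 1 and p^3 = 1098; but 1098 is not a perfect cube, contradiction. A monic cubic over Q with no rational root is irreducible (any nontrivial factorization would include a linear factor). Hence x^3 - 1098 is the minimal polynomial of α, and in particular [Q(α):Q] = 3.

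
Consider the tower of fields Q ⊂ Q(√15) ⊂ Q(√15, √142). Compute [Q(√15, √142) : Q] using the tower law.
[Q(√15, √142) : Q] = 4

[Q(√15):Q] = 2 (min poly x^2 - 15, irreducible since 15 is squarefree > 1). For the top step, suppose √142 ∈ Q(√15), say √142 = c + d√15 with c, d ∈ Q. Squaring: 142 = c^2 + 15d^2 + 2cd√15. Since √15 ∉ Q this forces 2cd = 0. If d = 0 then √142 = c ∈ Q, contradicting 142 squarefree > 1. If c = 0 then 142 = 15d^2, so 15·142 = (15d)^2 is a perfect square in Q — but 15·142 = 2130 is not a perfect square (since 15 and 142 are distinct squarefree integers). Contradiction. Hence √142 ∉ Q(√15), so x^2 - 142 stays irreducible over Q(√15) and [Q(√15, √142) : Q(√15)] = 2. By the tower law, [Q(√15, √142) : Q] = 2 · 2 = 4.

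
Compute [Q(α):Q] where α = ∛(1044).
[Q(α):Q] = 3

The minimal polynomial of α is x^3 - 1044, irreducible over Q since 1044 is not a perfect cube (so x^3 - 1044 has no rational root). Hence [Q(α):Q] = deg(m_α) = 3.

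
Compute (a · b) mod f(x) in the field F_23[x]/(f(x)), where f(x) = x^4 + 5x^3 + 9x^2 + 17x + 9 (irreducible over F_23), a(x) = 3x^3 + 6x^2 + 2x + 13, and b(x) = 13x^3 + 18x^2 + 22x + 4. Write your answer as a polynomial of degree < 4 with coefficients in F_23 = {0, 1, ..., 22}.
a · b ≡ 8x^3 + 6x^2 + 5x + 2 (mod f(x))

Multiply in F_23[x]: a(x)·b(x) = (3x^3 + 6x^2 + 2x + 13)·(13x^3 + 18x^2 + 22x + 4) = 16x^6 + 17x^5 + 16x^4 + 4x^3 + 3x^2 + 18x + 6. This has degree ≥ 4, so divide by f(x) over F_23: 16x^6 + 17x^5 + 16x^4 + 4x^3 + 3x^2 + 18x + 6 = (16x^2 + 6x + 3)·(x^4 + 5x^3 + 9x^2 + 17x + 9) + (8x^3 + 6x^2 + 5x + 2). Hence a·b ≡ 8x^3 + 6x^2 + 5x + 2 (mod f). (F_23[x]/(f) is a field with 23^4 = 279841 elements since f is irreducible of degree 4.)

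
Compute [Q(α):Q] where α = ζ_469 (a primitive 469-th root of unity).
[Q(α):Q] = 396

The minimal polynomial of ζ_469 over Q is the 469-th cyclotomic polynomial Φ_469(x), which is irreducible over Q and has degree φ(469) = 396. Hence [Q(α):Q] = φ(469) = 396.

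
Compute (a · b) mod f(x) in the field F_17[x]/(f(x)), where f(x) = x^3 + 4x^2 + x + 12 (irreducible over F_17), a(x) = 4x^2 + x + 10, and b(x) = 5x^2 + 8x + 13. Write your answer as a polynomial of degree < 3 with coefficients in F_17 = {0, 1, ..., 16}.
a · b ≡ 7x^2 + 15x (mod f(x))

Multiply in F_17[x]: a(x)·b(x) = (4x^2 + x + 10)·(5x^2 + 8x + 13) = 3x^4 + 3x^3 + 8x^2 + 8x + 11. This has degree ≥ 3, so divide by f(x) over F_17: 3x^4 + 3x^3 + 8x^2 + 8x + 11 = (3x + 8)·(x^3 + 4x^2 + x + 12) + (7x^2 + 15x). Hence a·b ≡ 7x^2 + 15x (mod f). (F_17[x]/(f) is a field with 17^3 = 4913 elements since f is irreducible of degree 3.)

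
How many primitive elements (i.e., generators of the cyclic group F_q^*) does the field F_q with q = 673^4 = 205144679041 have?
There are φ(205144679040) = 46750040064 primitive elements

F_q^* is cyclic of order q - 1 = 205144679040. A cyclic group of order m has exactly φ(m) generators. Here m = 205144679040 = 2^7 · 3 · 5 · 7 · 337 · 45293, so the number of primitive elements is φ(205144679040) = 46750040064.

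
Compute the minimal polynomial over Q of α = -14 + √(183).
m_α(x) = x^2 + 28x + 13

From α + 14 = √(183), squaring gives (α + 14)^2 = 183, i.e. α^2 + 28α + 196 = 183, so α^2 + 28α + 13 = 0. The discriminant of x^2 + 28x + 13 is (28)^2 - 4·(13) = 784 - 52 = 732, and 4·(183) is not a perfect square in Q since 183 is squarefree and ≠ 1. Hence x^2 + 28x + 13 is irreducible over Q and is the minimal polynomial of α.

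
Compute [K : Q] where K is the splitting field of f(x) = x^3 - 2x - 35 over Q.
[K : Q] = 6

By the rational root test, any rational root of the monic integer polynomial f(x) = x^3 - 2x - 35 must be an integer dividing the constant term -35, i.e. one of ±{1, 5, 7, 35}. Evaluating: f(1) = -36, f(-1) = -34, f(5) = 80, f(-5) = -150, f(7) = 294, f(-7) = -364, f(35) = 42770, f(-35) = -42840; none is 0, so f has no rational root and is therefore irreducible over Q (a cubic with no linear factor over a field is irreducible). For an irreducible cubic, the Galois group is A_3 or S_3 according as the discriminant disc(f) = -4a^3 - 27b^2 = -4·(-2)^3 - 27·(-35)^2 = -33043 is or is not a square in Q. Here disc(f) = -33043 is not a perfect square in Q, so the Galois group of f over Q is not contained in A_3 and must be all of S_3. The splitting field has degree |S_3| = 6 over Q, so [K : Q] = 6.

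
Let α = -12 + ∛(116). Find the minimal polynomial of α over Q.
m_α(x) = x^3 + 36x^2 + 432x + 1612

Set β = α + 12 = ∛(116), so β^3 = 116. Then (α + 12)^3 - 116 = 0, i.e. α is a root of g(x) = (x + 12)^3 - 116 = x^3 + 36x^2 + 432x + 1612. Since g(x) = h(x + 12) where h(x) = x^3 - 116, and h is irreducible over Q (because 116 is not a perfect cube, so h has no rational root, and a monic cubic with no rational root is irreducible), g is also irreducible (irreducibility is preserved under the substitution x → x + 12). Hence m_α(x) = x^3 + 36x^2 + 432x + 1612.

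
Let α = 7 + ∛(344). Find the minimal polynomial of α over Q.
m_α(x) = x^3 - 21x^2 + 147x - 687

Set β = α - 7 = ∛(344), so β^3 = 344. Then (α - 7)^3 - 344 = 0, i.e. α is a root of g(x) = (x - 7)^3 - 344 = x^3 - 21x^2 + 147x - 687. Since g(x) = h(x - 7) where h(x) = x^3 - 344, and h is irreducible over Q (because 344 is not a perfect cube, so h has no rational root, and a monic cubic with no rational root is irreducible), g is also irreducible (irreducibility is preserved under the substitution x → x - 7). Hence m_α(x) = x^3 - 21x^2 + 147x - 687.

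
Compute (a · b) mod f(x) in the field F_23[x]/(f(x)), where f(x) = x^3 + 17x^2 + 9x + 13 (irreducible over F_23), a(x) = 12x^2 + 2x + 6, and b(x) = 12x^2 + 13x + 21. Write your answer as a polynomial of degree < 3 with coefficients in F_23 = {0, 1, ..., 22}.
a · b ≡ 5x^2 + 7x + 9 (mod f(x))

Multiply in F_23[x]: a(x)·b(x) = (12x^2 + 2x + 6)·(12x^2 + 13x + 21) = 6x^4 + 19x^3 + 5x^2 + 5x + 11. This has degree ≥ 3, so divide by f(x) over F_23: 6x^4 + 19x^3 + 5x^2 + 5x + 11 = (6x + 9)·(x^3 + 17x^2 + 9x + 13) + (5x^2 + 7x + 9). Hence a·b ≡ 5x^2 + 7x + 9 (mod f). (F_23[x]/(f) is a field with 23^3 = 12167 elements since f is irreducible of degree 3.)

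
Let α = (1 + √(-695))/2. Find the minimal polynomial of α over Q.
m_α(x) = x^2 - x + 174

From 2α - 1 = √(-695), squaring gives (2α - 1)^2 = -695, i.e. 4α^2 - 4α + 1 = -695, so α^2 - α + (1 + 695)/4 = 0. Since -695 ≡ 1 (mod 4), (1 + 695)/4 = 174 ∈ Z. The polynomial x^2 - x + 174 has discriminant 1 - 4·(174) = -695, which is not a perfect square in Q (d = -695 is squarefree and ≠ 1), so x^2 - x + 174 is irreducible over Q. It is the minimal polynomial of α.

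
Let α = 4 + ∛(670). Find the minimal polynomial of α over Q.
m_α(x) = x^3 - 12x^2 + 48x - 734

Set β = α - 4 = ∛(670), so β^3 = 670. Then (α - 4)^3 - 670 = 0, i.e. α is a root of g(x) = (x - 4)^3 - 670 = x^3 - 12x^2 + 48x - 734. Since g(x) = h(x - 4) where h(x) = x^3 - 670, and h is irreducible over Q (because 670 is not a perfect cube, so h has no rational root, and a monic cubic with no rational root is irreducible), g is also irreducible (irreducibility is preserved under the substitution x → x - 4). Hence m_α(x) = x^3 - 12x^2 + 48x - 734.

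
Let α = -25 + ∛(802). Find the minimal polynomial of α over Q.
m_α(x) = x^3 + 75x^2 + 1875x + 14823

Set β = α + 25 = ∛(802), so β^3 = 802. Then (α + 25)^3 - 802 = 0, i.e. α is a root of g(x) = (x + 25)^3 - 802 = x^3 + 75x^2 + 1875x + 14823. Since g(x) = h(x + 25) where h(x) = x^3 - 802, and h is irreducible over Q (because 802 is not a perfect cube, so h has no rational root, and a monic cubic with no rational root is irreducible), g is also irreducible (irreducibility is preserved under the substitution x → x + 25). Hence m_α(x) = x^3 + 75x^2 + 1875x + 14823.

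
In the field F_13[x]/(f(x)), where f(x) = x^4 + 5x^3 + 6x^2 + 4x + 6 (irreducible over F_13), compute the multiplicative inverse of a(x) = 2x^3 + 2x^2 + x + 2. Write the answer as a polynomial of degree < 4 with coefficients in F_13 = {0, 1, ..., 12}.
a(x)^(-1) ≡ 6x^3 + x^2 + 2x + 10 (mod f(x))

Since f is irreducible over F_13, F_13[x]/(f) is a field and a(x) ≠ 0 has an inverse. Apply the extended Euclidean algorithm to f(x) and a(x) in F_13[x]: f(x) = (7x + 2)·a(x) + (8x^2 + x + 2);  a(x) = (10x + 12)·(8x^2 + x + 2) + (8x + 4);  (8x^2 + x + 2) = (x + 11)·(8x + 4) + (10). The last nonzero remainder is the constant 10 = gcd(f, a) in F_13. Back-substituting through the division chain expresses 10 = s(x)·a(x) + t(x)·f(x) with s(x) ≡ 8x^3 + 10x^2 + 7x + 9 (mod f), so (8x^3 + 10x^2 + 7x + 9)·a(x) ≡ 10 (mod f). Multiplying by 10^(-1) ≡ 4 in F_13 gives a(x)^(-1) ≡ 4·(8x^3 + 10x^2 + 7x + 9) ≡ 6x^3 + x^2 + 2x + 10 (mod f). Check: (2x^3 + 2x^2 + x + 2)·(6x^3 + x^2 + 2x + 10) = 12x^6 + x^5 + 12x^4 + 11x^3 + 11x^2 + x + 7 ≡ 1 (mod x^4 + 5x^3 + 6x^2 + 4x + 6).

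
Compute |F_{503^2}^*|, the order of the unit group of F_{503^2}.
|F_{503^2}^*| = 253008

F_{503^2} has 503^2 = 253009 elements; its multiplicative group consists of all nonzero elements, so |F_{503^2}^*| = 253009 - 1 = 253008. (It is cyclic since any finite subgroup of the multiplicative group of a field is cyclic.)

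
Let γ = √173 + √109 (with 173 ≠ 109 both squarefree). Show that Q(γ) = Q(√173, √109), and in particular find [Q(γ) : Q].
[Q(γ) : Q] = 4 (equivalently, Q(γ) = Q(√173, √109))

Obviously Q(γ) ⊆ Q(√173, √109), and [Q(√173, √109):Q] = 4 (since 173, 109 are distinct squarefree integers > 1 with 18857 not a perfect square). To show equality we compute the minimal polynomial of γ. From γ = √173 + √109: γ^2 = 173 + 2√(18857) + 109 = 282 + 2√(18857), so γ^2 - 282 = 2√(18857); squaring, (γ^2 - 282)^2 = 4·18857, i.e. γ^4 - 564γ^2 + 79524 - 75428 = 0, i.e. γ^4 - 564γ^2 + 4096 = 0. So γ is a root of x^4 - 564x^2 + 4096. This polynomial is irreducible over Q: it has no rational root (each ±√173 ± √109 is irrational), and any factorization into two quadratics over Q would force √(18857) ∈ Q (pairing opposite roots) or √173, √109 ∈ Q (other pairings), all impossible. Hence [Q(γ):Q] = 4 = [Q(√173, √109):Q], so Q(γ) = Q(√173, √109).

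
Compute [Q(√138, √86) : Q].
[Q(√138, √86) : Q] = 4

[Q(√138):Q] = 2 (min poly x^2 - 138, irreducible since 138 is squarefree > 1). For the top step, suppose √86 ∈ Q(√138), say √86 = c + d√138 with c, d ∈ Q. Squaring: 86 = c^2 + 138d^2 + 2cd√138. Since √138 ∉ Q this forces 2cd = 0. If d = 0 then √86 = c ∈ Q, contradicting 86 squarefree > 1. If c = 0 then 86 = 138d^2, so 138·86 = (138d)^2 is a perfect square in Q — but 138·86 = 11868 is not a perfect square (since 138 and 86 are distinct squarefree integers). Contradiction. Hence √86 ∉ Q(√138), so x^2 - 86 stays irreducible over Q(√138) and [Q(√138, √86) : Q(√138)] = 2. By the tower law, [Q(√138, √86) : Q] = 2 · 2 = 4.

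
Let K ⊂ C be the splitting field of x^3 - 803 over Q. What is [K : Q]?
[K : Q] = 6

The roots of x^3 - 803 are ∛803, ω∛803, ω^2∛803 where ω = e^(2πi/3) is a primitive cube root of unity, so K = Q(∛803, ω). Now [Q(∛803):Q] = 3 (since 803 is not a perfect cube, x^3 - 803 is irreducible) and [Q(ω):Q] = 2. Both 2 and 3 divide [K:Q], and [K:Q] ≤ 3·2 = 6, so [K:Q] = 6. (Equivalently: Q(∛803) ⊂ R but ω ∉ R, so [K : Q(∛803)] = 2.)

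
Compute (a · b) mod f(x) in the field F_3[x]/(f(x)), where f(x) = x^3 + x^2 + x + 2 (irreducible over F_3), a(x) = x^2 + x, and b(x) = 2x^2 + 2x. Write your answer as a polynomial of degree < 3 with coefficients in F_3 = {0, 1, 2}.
a · b ≡ x^2 + 2 (mod f(x))

Multiply in F_3[x]: a(x)·b(x) = (x^2 + x)·(2x^2 + 2x) = 2x^4 + x^3 + 2x^2. This has degree ≥ 3, so divide by f(x) over F_3: 2x^4 + x^3 + 2x^2 = (2x + 2)·(x^3 + x^2 + x + 2) + (x^2 + 2). Hence a·b ≡ x^2 + 2 (mod f). (F_3[x]/(f) is a field with 3^3 = 27 elements since f is irreducible of degree 3.)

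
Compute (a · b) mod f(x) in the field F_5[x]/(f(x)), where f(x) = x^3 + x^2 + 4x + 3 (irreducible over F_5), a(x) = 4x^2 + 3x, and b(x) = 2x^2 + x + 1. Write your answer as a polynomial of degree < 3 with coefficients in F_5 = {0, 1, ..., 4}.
a · b ≡ 3x^2 + x + 4 (mod f(x))

Multiply in F_5[x]: a(x)·b(x) = (4x^2 + 3x)·(2x^2 + x + 1) = 3x^4 + 2x^2 + 3x. This has degree ≥ 3, so divide by f(x) over F_5: 3x^4 + 2x^2 + 3x = (3x + 2)·(x^3 + x^2 + 4x + 3) + (3x^2 + x + 4). Hence a·b ≡ 3x^2 + x + 4 (mod f). (F_5[x]/(f) is a field with 5^3 = 125 elements since f is irreducible of degree 3.)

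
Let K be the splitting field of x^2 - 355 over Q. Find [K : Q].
[K : Q] = 2

f(x) = x^2 - 355 factors as (x - √355)(x + √355). The splitting field is K = Q(√355). Since 355 is squarefree and > 1, it is not a perfect square, so x^2 - 355 is irreducible over Q and [Q(√355) : Q] = 2. Hence [K : Q] = 2.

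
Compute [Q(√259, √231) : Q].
[Q(√259, √231) : Q] = 4

[Q(√259):Q] = 2 (min poly x^2 - 259, irreducible since 259 is squarefree > 1). For the top step, suppose √231 ∈ Q(√259), say √231 = c + d√259 with c, d ∈ Q. Squaring: 231 = c^2 + 259d^2 + 2cd√259. Since √259 ∉ Q this forces 2cd = 0. If d = 0 then √231 = c ∈ Q, contradicting 231 squarefree > 1. If c = 0 then 231 = 259d^2, so 259·231 = (259d)^2 is a perfect square in Q — but 259·231 = 59829 is not a perfect square (since 259 and 231 are distinct squarefree integers). Contradiction. Hence √231 ∉ Q(√259), so x^2 - 231 stays irreducible over Q(√259) and [Q(√259, √231) : Q(√259)] = 2. By the tower law, [Q(√259, √231) : Q] = 2 · 2 = 4.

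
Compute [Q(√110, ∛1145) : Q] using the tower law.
[Q(√110, ∛1145) : Q] = 6

Let L = Q(√110, ∛1145). Since Q(√110) ⊂ L and [Q(√110):Q] = 2, the tower law gives 2 | [L:Q]. Likewise Q(∛1145) ⊂ L with [Q(∛1145):Q] = 3 (because 1145 is not a perfect cube), so 3 | [L:Q]. As gcd(2,3) = 1, [L:Q] is divisible by 6. Conversely L is generated over Q by √110 and ∛1145, so [L:Q] ≤ 2·3 = 6. Therefore [Q(√110, ∛1145) : Q] = 6.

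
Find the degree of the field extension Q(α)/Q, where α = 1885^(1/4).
[Q(α):Q] = 4

α is a root of x^4 - 1885. By Eisenstein's criterion at the prime p = 5 (which divides the constant term 1885 but p^2 = 25 does not, since 1885 is squarefree), x^4 - 1885 is irreducible over Q. Hence [Q(α):Q] = 4.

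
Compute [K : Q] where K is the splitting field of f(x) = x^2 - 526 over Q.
[K : Q] = 2

f(x) = x^2 - 526 factors as (x - √526)(x + √526). The splitting field is K = Q(√526). Since 526 is squarefree and > 1, it is not a perfect square, so x^2 - 526 is irreducible over Q and [Q(√526) : Q] = 2. Hence [K : Q] = 2.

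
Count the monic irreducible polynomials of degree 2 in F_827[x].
There are 341551 monic irreducible polynomials of degree 2 over F_827

Each element of F_{827^2} that lies in no proper subfield is a root of exactly one monic irreducible of degree 2 over F_827, and each such polynomial has 2 distinct roots in F_{827^2}. By Möbius inversion the count is N_827(2) = (1/2) Σ_{d|2} μ(2/d) · 827^d = (1/2)(μ(2)·827^1 + μ(1)·827^2) = 683102/2 = 341551.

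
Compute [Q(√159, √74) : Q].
[Q(√159, √74) : Q] = 4

[Q(√159):Q] = 2 (min poly x^2 - 159, irreducible since 159 is squarefree > 1). For the top step, suppose √74 ∈ Q(√159), say √74 = c + d√159 with c, d ∈ Q. Squaring: 74 = c^2 + 159d^2 + 2cd√159. Since √159 ∉ Q this forces 2cd = 0. If d = 0 then √74 = c ∈ Q, contradicting 74 squarefree > 1. If c = 0 then 74 = 159d^2, so 159·74 = (159d)^2 is a perfect square in Q — but 159·74 = 11766 is not a perfect square (since 159 and 74 are distinct squarefree integers). Contradiction. Hence √74 ∉ Q(√159), so x^2 - 74 stays irreducible over Q(√159) and [Q(√159, √74) : Q(√159)] = 2. By the tower law, [Q(√159, √74) : Q] = 2 · 2 = 4.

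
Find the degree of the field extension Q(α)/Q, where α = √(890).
[Q(α):Q] = 2

[Q(α):Q] equals the degree of the minimal polynomial of α. Here α^2 = 890 and x^2 - 890 is irreducible (d = 890 is squarefree, ≠ 1, hence not a square), so deg(m_α) = 2. Thus [Q(α):Q] = 2.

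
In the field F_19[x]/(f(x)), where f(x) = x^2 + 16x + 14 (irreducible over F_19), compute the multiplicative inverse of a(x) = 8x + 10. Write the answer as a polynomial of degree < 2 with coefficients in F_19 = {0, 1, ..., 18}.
a(x)^(-1) ≡ 11x + 15 (mod f(x))

Since f is irreducible over F_19, F_19[x]/(f) is a field and a(x) ≠ 0 has an inverse. Apply the extended Euclidean algorithm to f(x) and a(x) in F_19[x]: f(x) = (12x + 6)·a(x) + (11). The last nonzero remainder is the constant 11 = gcd(f, a) in F_19. Back-substituting through the division chain expresses 11 = s(x)·a(x) + t(x)·f(x) with s(x) ≡ 7x + 13 (mod f), so (7x + 13)·a(x) ≡ 11 (mod f). Multiplying by 11^(-1) ≡ 7 in F_19 gives a(x)^(-1) ≡ 7·(7x + 13) ≡ 11x + 15 (mod f). Check: (8x + 10)·(11x + 15) = 12x^2 + 2x + 17 ≡ 1 (mod x^2 + 16x + 14).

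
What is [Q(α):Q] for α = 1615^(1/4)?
[Q(α):Q] = 4

α is a root of x^4 - 1615. By Eisenstein's criterion at the prime p = 5 (which divides the constant term 1615 but p^2 = 25 does not, since 1615 is squarefree), x^4 - 1615 is irreducible over Q. Hence [Q(α):Q] = 4.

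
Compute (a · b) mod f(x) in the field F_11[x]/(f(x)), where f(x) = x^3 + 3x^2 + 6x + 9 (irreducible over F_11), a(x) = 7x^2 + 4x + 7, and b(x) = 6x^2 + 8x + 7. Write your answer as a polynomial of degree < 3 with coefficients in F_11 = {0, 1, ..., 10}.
a · b ≡ 9x^2 + 4x + 1 (mod f(x))

Multiply in F_11[x]: a(x)·b(x) = (7x^2 + 4x + 7)·(6x^2 + 8x + 7) = 9x^4 + 3x^3 + 2x^2 + 7x + 5. This has degree ≥ 3, so divide by f(x) over F_11: 9x^4 + 3x^3 + 2x^2 + 7x + 5 = (9x + 9)·(x^3 + 3x^2 + 6x + 9) + (9x^2 + 4x + 1). Hence a·b ≡ 9x^2 + 4x + 1 (mod f). (F_11[x]/(f) is a field with 11^3 = 1331 elements since f is irreducible of degree 3.)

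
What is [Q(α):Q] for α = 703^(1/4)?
[Q(α):Q] = 4

α is a root of x^4 - 703. By Eisenstein's criterion at the prime p = 19 (which divides the constant term 703 but p^2 = 361 does not, since 703 is squarefree), x^4 - 703 is irreducible over Q. Hence [Q(α):Q] = 4.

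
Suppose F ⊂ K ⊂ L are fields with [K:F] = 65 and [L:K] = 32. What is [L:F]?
[L:F] = 2080

The tower law says that for any tower of field extensions F ⊂ K ⊂ L with finite degrees, [L:F] = [L:K] · [K:F]. Here this gives [L:F] = 32 · 65 = 2080.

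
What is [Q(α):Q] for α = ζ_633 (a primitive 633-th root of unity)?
[Q(α):Q] = 420

The minimal polynomial of ζ_633 over Q is the 633-th cyclotomic polynomial Φ_633(x), which is irreducible over Q and has degree φ(633) = 420. Hence [Q(α):Q] = φ(633) = 420.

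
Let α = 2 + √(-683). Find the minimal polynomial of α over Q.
m_α(x) = x^2 - 4x + 687

From α - 2 = √(-683), squaring gives (α - 2)^2 = -683, i.e. α^2 - 4α + 4 = -683, so α^2 - 4α + 687 = 0. The discriminant of x^2 - 4x + 687 is (-4)^2 - 4·(687) = 16 - 2748 = -2732, and 4·(-683) is not a perfect square in Q since -683 is squarefree and ≠ 1. Hence x^2 - 4x + 687 is irreducible over Q and is the minimal polynomial of α.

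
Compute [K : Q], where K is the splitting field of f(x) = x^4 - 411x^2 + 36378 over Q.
[K : Q] = 4

Solving the quadratic in x^2: x^2 = (411 ± √(411^2 - 4·36378))/2 = (411 ± √23409)/2 = (411 ± 153)/2, giving x^2 = 129 or x^2 = 282. So f(x) = (x^2 - 129)(x^2 - 282) and the roots of f are ±√129, ±√282. Hence the splitting field is K = Q(√129, √282). Since 129 and 282 are distinct squarefree integers > 1, their product 36378 is not a perfect square, so √282 ∉ Q(√129). By the tower law [K:Q] = [Q(√129,√282):Q(√129)] · [Q(√129):Q] = 2 · 2 = 4.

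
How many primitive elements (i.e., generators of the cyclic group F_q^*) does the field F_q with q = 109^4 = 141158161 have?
There are φ(141158160) = 31518720 primitive elements

F_q^* is cyclic of order q - 1 = 141158160. A cyclic group of order m has exactly φ(m) generators. Here m = 141158160 = 2^4 · 3^3 · 5 · 11 · 13 · 457, so the number of primitive elements is φ(141158160) = 31518720.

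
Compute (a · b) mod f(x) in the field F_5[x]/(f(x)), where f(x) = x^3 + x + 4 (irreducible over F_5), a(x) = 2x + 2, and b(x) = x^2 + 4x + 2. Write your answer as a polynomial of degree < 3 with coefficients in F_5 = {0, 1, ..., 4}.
a · b ≡ 1 (mod f(x))

Multiply in F_5[x]: a(x)·b(x) = (2x + 2)·(x^2 + 4x + 2) = 2x^3 + 2x + 4. This has degree ≥ 3, so divide by f(x) over F_5: 2x^3 + 2x + 4 = (2)·(x^3 + x + 4) + (1). Hence a·b ≡ 1 (mod f). (F_5[x]/(f) is a field with 5^3 = 125 elements since f is irreducible of degree 3.)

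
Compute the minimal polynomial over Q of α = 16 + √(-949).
m_α(x) = x^2 - 32x + 1205

From α - 16 = √(-949), squaring gives (α - 16)^2 = -949, i.e. α^2 - 32α + 256 = -949, so α^2 - 32α + 1205 = 0. The discriminant of x^2 - 32x + 1205 is (-32)^2 - 4·(1205) = 1024 - 4820 = -3796, and 4·(-949) is not a perfect square in Q since -949 is squarefree and ≠ 1. Hence x^2 - 32x + 1205 is irreducible over Q and is the minimal polynomial of α.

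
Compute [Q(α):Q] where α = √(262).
[Q(α):Q] = 2

[Q(α):Q] equals the degree of the minimal polynomial of α. Here α^2 = 262 and x^2 - 262 is irreducible (d = 262 is squarefree, ≠ 1, hence not a square), so deg(m_α) = 2. Thus [Q(α):Q] = 2.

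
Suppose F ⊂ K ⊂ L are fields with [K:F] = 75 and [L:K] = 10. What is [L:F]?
[L:F] = 750

The tower law says that for any tower of field extensions F ⊂ K ⊂ L with finite degrees, [L:F] = [L:K] · [K:F]. Here this gives [L:F] = 10 · 75 = 750.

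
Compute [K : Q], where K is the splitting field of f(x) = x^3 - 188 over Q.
[K : Q] = 6

The roots of x^3 - 188 are ∛188, ω∛188, ω^2∛188 where ω = e^(2πi/3) is a primitive cube root of unity, so K = Q(∛188, ω). Now [Q(∛188):Q] = 3 (since 188 is not a perfect cube, x^3 - 188 is irreducible) and [Q(ω):Q] = 2. Both 2 and 3 divide [K:Q], and [K:Q] ≤ 3·2 = 6, so [K:Q] = 6. (Equivalently: Q(∛188) ⊂ R but ω ∉ R, so [K : Q(∛188)] = 2.)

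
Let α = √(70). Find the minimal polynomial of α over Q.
m_α(x) = x^2 - 70

α satisfies α^2 - 70 = 0, so x^2 - 70 annihilates α. Since d = 70 is squarefree and ≠ 1, it is not a perfect square in Q, so x^2 - 70 has no rational root and is therefore irreducible over Q (a degree-2 polynomial over a field is irreducible iff it has no root). Hence m_α(x) = x^2 - 70.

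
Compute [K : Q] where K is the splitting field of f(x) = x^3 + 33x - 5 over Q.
[K : Q] = 6

By the rational root test, any rational root of the monic integer polynomial f(x) = x^3 + 33x - 5 must be an integer dividing the constant term -5, i.e. one of ±{1, 5}. Evaluating: f(1) = 29, f(-1) = -39, f(5) = 285, f(-5) = -295; none is 0, so f has no rational root and is therefore irreducible over Q (a cubic with no linear factor over a field is irreducible). For an irreducible cubic, the Galois group is A_3 or S_3 according as the discriminant disc(f) = -4a^3 - 27b^2 = -4·(33)^3 - 27·(-5)^2 = -144423 is or is not a square in Q. Here disc(f) = -144423 is not a perfect square in Q, so the Galois group of f over Q is not contained in A_3 and must be all of S_3. The splitting field has degree |S_3| = 6 over Q, so [K : Q] = 6.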